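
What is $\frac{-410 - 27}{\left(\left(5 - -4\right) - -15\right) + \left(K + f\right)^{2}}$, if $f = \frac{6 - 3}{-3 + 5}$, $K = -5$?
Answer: $- \frac{1748}{145} \approx -12.055$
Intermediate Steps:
$f = \frac{3}{2} \approx 1.5$
$\frac{-410 - 27}{\left(\left(5 - -4\right) - -15\right) + \left(K + f\right)^{2}} = \frac{-410 - 27}{\left(\left(5 - -4\right) - -15\right) + \left(-5 + \frac{3}{2}\right)^{2}} = - \frac{437}{\left(\left(5 + 4\right) + 15\right) + \left(- \frac{7}{2}\right)^{2}} = - \frac{437}{\left(9 + 15\right) + \frac{49}{4}} = - \frac{437}{24 + \frac{49}{4}} = - \frac{437}{\frac{145}{4}} = \left(-437\right) \frac{4}{145} = - \frac{1748}{145}$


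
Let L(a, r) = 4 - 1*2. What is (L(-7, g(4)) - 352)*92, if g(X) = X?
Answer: -32200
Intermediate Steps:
L(a, r) = 2 (L(a, r) = 4 - 2 = 2)
(L(-7, g(4)) - 352)*92 = (2 - 352)*92 = -350*92 = -32200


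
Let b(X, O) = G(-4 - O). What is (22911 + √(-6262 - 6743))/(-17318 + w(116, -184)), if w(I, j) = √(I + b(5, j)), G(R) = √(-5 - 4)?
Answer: -(22911 + 51*I*√5)/(17318 - √(116 + 3*I)) ≈ -1.3238 - 0.0065998*I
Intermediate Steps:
G(R) = 3*I (G(R) = √(-9) = 3*I)
b(X, O) = 3*I
w(I, j) = √(I + 3*I)
(22911 + √(-6262 - 6743))/(-17318 + w(116, -184)) = (22911 + √(-6262 - 6743))/(-17318 + √(116 + 3*I)) = (22911 + √(-13005))/(-17318 + √(116 + 3*I)) = (22911 + 51*I*√5)/(-17318 + √(116 + 3*I))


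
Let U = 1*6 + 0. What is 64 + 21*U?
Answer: 190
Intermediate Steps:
U = 6 (U = 6 + 0 = 6)
64 + 21*U = 64 + 21*6 = 64 + 126 = 190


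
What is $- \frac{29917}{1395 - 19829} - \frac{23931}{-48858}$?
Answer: $\frac{158569070}{75054031} \approx 2.1127$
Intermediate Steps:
$- \frac{29917}{1395 - 19829} - \frac{23931}{-48858} = - \frac{29917}{-18434} - - \frac{7977}{16286} = \left(-29917\right) \left(- \frac{1}{18434}\right) + \frac{7977}{16286} = \frac{29917}{18434} + \frac{7977}{16286} = \frac{158569070}{75054031}$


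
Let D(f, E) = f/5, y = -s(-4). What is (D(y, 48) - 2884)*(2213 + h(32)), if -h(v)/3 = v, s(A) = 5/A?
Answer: -24419595/4 ≈ -6.1049e+6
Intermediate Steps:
h(v) = -3*v
y = 5/4 (y = -5/(-4) = -5*(-1)/4 = -1*(-5/4) = 5/4 ≈ 1.2500)
D(f, E) = f/5 (D(f, E) = f*(⅕) = f/5)
(D(y, 48) - 2884)*(2213 + h(32)) = ((⅕)*(5/4) - 2884)*(2213 - 3*32) = (¼ - 2884)*(2213 - 96) = -11535/4*2117 = -24419595/4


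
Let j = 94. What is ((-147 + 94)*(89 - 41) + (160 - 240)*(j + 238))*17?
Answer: -494768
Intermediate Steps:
((-147 + 94)*(89 - 41) + (160 - 240)*(j + 238))*17 = ((-147 + 94)*(89 - 41) + (160 - 240)*(94 + 238))*17 = (-53*48 - 80*332)*17 = (-2544 - 26560)*17 = -29104*17 = -494768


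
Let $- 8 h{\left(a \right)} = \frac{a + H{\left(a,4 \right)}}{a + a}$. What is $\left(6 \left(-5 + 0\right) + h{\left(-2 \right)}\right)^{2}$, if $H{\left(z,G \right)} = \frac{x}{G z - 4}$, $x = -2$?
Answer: $\frac{33304441}{36864} \approx 903.44$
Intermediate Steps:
$H{\left(z,G \right)} = - \frac{2}{-4 + G z}$ ($H{\left(z,G \right)} = - \frac{2}{G z - 4} = - \frac{2}{-4 + G z}$)
$h{\left(a \right)} = - \frac{a - \frac{2}{-4 + 4 a}}{16 a}$ ($h{\left(a \right)} = - \frac{\left(a - \frac{2}{-4 + 4 a}\right) \frac{1}{a + a}}{8} = - \frac{\left(a - \frac{2}{-4 + 4 a}\right) \frac{1}{2 a}}{8} = - \frac{\frac{1}{2} \frac{1}{a} \left(a - \frac{2}{-4 + 4 a}\right)}{8} = - \frac{a - \frac{2}{-4 + 4 a}}{16 a}$)
$\left(6 \left(-5 + 0\right) + h{\left(-2 \right)}\right)^{2} = \left(6 \left(-5 + 0\right) + \frac{1 - - 4 \left(-1 - 2\right)}{32 \left(-2\right) \left(-1 - 2\right)}\right)^{2} = \left(6 \left(-5\right) + \frac{1}{32} \left(- \frac{1}{2}\right) \frac{1}{-3} \left(1 - \left(-4\right) \left(-3\right)\right)\right)^{2} = \left(-30 + \frac{1}{32} \left(- \frac{1}{2}\right) \left(- \frac{1}{3}\right) \left(1 - 12\right)\right)^{2} = \left(-30 + \frac{1}{32} \left(- \frac{1}{2}\right) \left(- \frac{1}{3}\right) \left(-11\right)\right)^{2} = \left(-30 - \frac{11}{192}\right)^{2} = \left(- \frac{5771}{192}\right)^{2} = \frac{33304441}{36864}$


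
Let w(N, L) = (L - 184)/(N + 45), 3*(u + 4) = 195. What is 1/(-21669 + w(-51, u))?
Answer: -2/43297 ≈ -4.6193e-5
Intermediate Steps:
u = 61 (u = -4 + (1/3)*195 = -4 + 65 = 61)
w(N, L) = (-184 + L)/(45 + N)
1/(-21669 + w(-51, u)) = 1/(-21669 + (-184 + 61)/(45 - 51)) = 1/(-21669 - 123/(-6)) = 1/(-21669 - 1/6*(-123)) = 1/(-21669 + 41/2) = 1/(-43297/2) = -2/43297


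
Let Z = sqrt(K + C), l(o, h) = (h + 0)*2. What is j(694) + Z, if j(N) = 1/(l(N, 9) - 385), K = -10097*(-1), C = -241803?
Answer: -1/367 + I*sqrt(231706) ≈ -0.0027248 + 481.36*I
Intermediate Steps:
l(o, h) = 2*h (l(o, h) = h*2 = 2*h)
K = 10097
j(N) = -1/367 (j(N) = 1/(2*9 - 385) = 1/(18 - 385) = 1/(-367) = -1/367)
Z = I*sqrt(231706) (Z = sqrt(10097 - 241803) = sqrt(-231706) = I*sqrt(231706) ≈ 481.36*I)
j(694) + Z = -1/367 + I*sqrt(231706)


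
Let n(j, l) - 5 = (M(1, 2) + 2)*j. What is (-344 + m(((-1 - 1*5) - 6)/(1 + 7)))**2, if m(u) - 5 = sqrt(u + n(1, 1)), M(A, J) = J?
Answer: (678 - sqrt(30))**2/4 ≈ 1.1307e+5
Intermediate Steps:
n(j, l) = 5 + 4*j (n(j, l) = 5 + (2 + 2)*j = 5 + 4*j)
m(u) = 5 + sqrt(9 + u) (m(u) = 5 + sqrt(u + (5 + 4*1)) = 5 + sqrt(u + (5 + 4)) = 5 + sqrt(u + 9) = 5 + sqrt(9 + u))
(-344 + m(((-1 - 1*5) - 6)/(1 + 7)))**2 = (-344 + (5 + sqrt(9 + ((-1 - 1*5) - 6)/(1 + 7))))**2 = (-344 + (5 + sqrt(9 + ((-1 - 5) - 6)/8)))**2 = (-344 + (5 + sqrt(9 + (-6 - 6)*(1/8))))**2 = (-344 + (5 + sqrt(9 - 12*1/8)))**2 = (-344 + (5 + sqrt(9 - 3/2)))**2 = (-344 + (5 + sqrt(15/2)))**2 = (-344 + (5 + sqrt(30)/2))**2 = (-339 + sqrt(30)/2)**2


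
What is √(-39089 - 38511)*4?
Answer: 80*I*√194 ≈ 1114.3*I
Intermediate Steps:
√(-39089 - 38511)*4 = √(-77600)*4 = (20*I*√194)*4 = 80*I*√194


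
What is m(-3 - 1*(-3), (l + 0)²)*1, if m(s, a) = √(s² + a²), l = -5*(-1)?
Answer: 25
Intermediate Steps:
l = 5
m(s, a) = √(a² + s²)
m(-3 - 1*(-3), (l + 0)²)*1 = √(((5 + 0)²)² + (-3 - 1*(-3))²)*1 = √((5²)² + (-3 + 3)²)*1 = √(25² + 0²)*1 = √(625 + 0)*1 = √625*1 = 25*1 = 25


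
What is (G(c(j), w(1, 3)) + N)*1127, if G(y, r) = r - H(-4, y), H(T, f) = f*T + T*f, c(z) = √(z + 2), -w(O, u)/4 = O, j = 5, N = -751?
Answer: -850885 + 9016*√7 ≈ -8.2703e+5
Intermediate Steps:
w(O, u) = -4*O
c(z) = √(2 + z)
H(T, f) = 2*T*f (H(T, f) = T*f + T*f = 2*T*f)
G(y, r) = r + 8*y (G(y, r) = r - 2*(-4)*y = r - (-8)*y = r + 8*y)
(G(c(j), w(1, 3)) + N)*1127 = ((-4*1 + 8*√(2 + 5)) - 751)*1127 = ((-4 + 8*√7) - 751)*1127 = (-755 + 8*√7)*1127 = -850885 + 9016*√7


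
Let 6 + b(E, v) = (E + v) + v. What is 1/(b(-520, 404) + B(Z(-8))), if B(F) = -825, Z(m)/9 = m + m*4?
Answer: -1/543 ≈ -0.0018416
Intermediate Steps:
b(E, v) = -6 + E + 2*v (b(E, v) = -6 + ((E + v) + v) = -6 + (E + 2*v) = -6 + E + 2*v)
Z(m) = 45*m (Z(m) = 9*(m + m*4) = 9*(m + 4*m) = 9*(5*m) = 45*m)
1/(b(-520, 404) + B(Z(-8))) = 1/((-6 - 520 + 2*404) - 825) = 1/((-6 - 520 + 808) - 825) = 1/(282 - 825) = 1/(-543) = -1/543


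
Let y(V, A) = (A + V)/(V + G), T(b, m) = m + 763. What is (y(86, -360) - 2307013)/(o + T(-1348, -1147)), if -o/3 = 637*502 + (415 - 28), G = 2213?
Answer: 5303823161/2209033233 ≈ 2.4010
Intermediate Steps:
T(b, m) = 763 + m
y(V, A) = (A + V)/(2213 + V) (y(V, A) = (A + V)/(V + 2213) = (A + V)/(2213 + V))
o = -960483 (o = -3*(637*502 + (415 - 28)) = -3*(319774 + 387) = -3*320161 = -960483)
(y(86, -360) - 2307013)/(o + T(-1348, -1147)) = ((-360 + 86)/(2213 + 86) - 2307013)/(-960483 + (763 - 1147)) = (-274/2299 - 2307013)/(-960483 - 384) = ((1/2299)*(-274) - 2307013)/(-960867) = (-274/2299 - 2307013)*(-1/960867) = -5303823161/2299*(-1/960867) = 5303823161/2209033233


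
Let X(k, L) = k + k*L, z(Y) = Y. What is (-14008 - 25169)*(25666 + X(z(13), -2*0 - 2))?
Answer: -1005007581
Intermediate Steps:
X(k, L) = k + L*k
(-14008 - 25169)*(25666 + X(z(13), -2*0 - 2)) = (-14008 - 25169)*(25666 + 13*(1 + (-2*0 - 2))) = -39177*(25666 + 13*(1 + (0 - 2))) = -39177*(25666 + 13*(1 - 2)) = -39177*(25666 + 13*(-1)) = -39177*(25666 - 13) = -39177*25653 = -1005007581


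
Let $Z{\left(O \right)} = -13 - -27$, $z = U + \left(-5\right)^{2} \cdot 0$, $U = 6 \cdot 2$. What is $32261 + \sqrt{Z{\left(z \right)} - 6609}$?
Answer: $32261 + i \sqrt{6595} \approx 32261.0 + 81.21 i$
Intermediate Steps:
$U = 12$
$z = 12$ ($z = 12 + \left(-5\right)^{2} \cdot 0 = 12 + 25 \cdot 0 = 12 + 0 = 12$)
$Z{\left(O \right)} = 14$ ($Z{\left(O \right)} = -13 + 27 = 14$)
$32261 + \sqrt{Z{\left(z \right)} - 6609} = 32261 + \sqrt{14 - 6609} = 32261 + \sqrt{-6595} = 32261 + i \sqrt{6595}$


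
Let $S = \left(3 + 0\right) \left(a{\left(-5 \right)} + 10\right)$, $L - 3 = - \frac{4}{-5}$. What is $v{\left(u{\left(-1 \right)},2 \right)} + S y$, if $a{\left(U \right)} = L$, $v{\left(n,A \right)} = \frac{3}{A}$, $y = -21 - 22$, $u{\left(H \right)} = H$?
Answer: $- \frac{17787}{10} \approx -1778.7$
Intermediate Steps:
$L = \frac{19}{5}$ ($L = 3 - \frac{4}{-5} = 3 - - \frac{4}{5} = 3 + \frac{4}{5} = \frac{19}{5} \approx 3.8$)
$y = -43$
$a{\left(U \right)} = \frac{19}{5}$
$S = \frac{207}{5}$ ($S = \left(3 + 0\right) \left(\frac{19}{5} + 10\right) = 3 \cdot \frac{69}{5} = \frac{207}{5} \approx 41.4$)
$v{\left(u{\left(-1 \right)},2 \right)} + S y = \frac{3}{2} + \frac{207}{5} \left(-43\right) = 3 \cdot \frac{1}{2} - \frac{8901}{5} = \frac{3}{2} - \frac{8901}{5} = - \frac{17787}{10}$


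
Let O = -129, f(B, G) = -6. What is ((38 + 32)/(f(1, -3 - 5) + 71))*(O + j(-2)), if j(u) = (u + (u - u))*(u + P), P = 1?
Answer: -1778/13 ≈ -136.77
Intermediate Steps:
j(u) = u*(1 + u) (j(u) = (u + (u - u))*(u + 1) = (u + 0)*(1 + u) = u*(1 + u))
((38 + 32)/(f(1, -3 - 5) + 71))*(O + j(-2)) = ((38 + 32)/(-6 + 71))*(-129 - 2*(1 - 2)) = (70/65)*(-129 - 2*(-1)) = (70*(1/65))*(-129 + 2) = (14/13)*(-127) = -1778/13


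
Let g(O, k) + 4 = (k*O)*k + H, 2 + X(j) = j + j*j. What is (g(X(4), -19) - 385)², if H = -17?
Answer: 37112464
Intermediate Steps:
X(j) = -2 + j + j² (X(j) = -2 + (j + j*j) = -2 + (j + j²) = -2 + j + j²)
g(O, k) = -21 + O*k² (g(O, k) = -4 + ((k*O)*k - 17) = -4 + ((O*k)*k - 17) = -4 + (O*k² - 17) = -4 + (-17 + O*k²) = -21 + O*k²)
(g(X(4), -19) - 385)² = ((-21 + (-2 + 4 + 4²)*(-19)²) - 385)² = ((-21 + (-2 + 4 + 16)*361) - 385)² = ((-21 + 18*361) - 385)² = ((-21 + 6498) - 385)² = (6477 - 385)² = 6092² = 37112464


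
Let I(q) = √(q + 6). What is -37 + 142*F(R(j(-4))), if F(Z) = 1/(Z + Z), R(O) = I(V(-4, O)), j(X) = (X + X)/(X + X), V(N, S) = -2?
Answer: -3/2 ≈ -1.5000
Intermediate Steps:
j(X) = 1 (j(X) = (2*X)/((2*X)) = (2*X)*(1/(2*X)) = 1)
I(q) = √(6 + q)
R(O) = 2 (R(O) = √(6 - 2) = √4 = 2)
F(Z) = 1/(2*Z)
-37 + 142*F(R(j(-4))) = -37 + 142*((½)/2) = -37 + 142*((½)*(½)) = -37 + 142*(¼) = -37 + 71/2 = -3/2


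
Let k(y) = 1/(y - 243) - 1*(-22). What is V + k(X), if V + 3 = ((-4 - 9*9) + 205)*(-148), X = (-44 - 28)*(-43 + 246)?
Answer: -263613520/14859 ≈ -17741.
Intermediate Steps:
X = -14616 (X = -72*203 = -14616)
k(y) = 22 + 1/(-243 + y) (k(y) = 1/(-243 + y) + 22 = 22 + 1/(-243 + y))
V = -17763 (V = -3 + ((-4 - 9*9) + 205)*(-148) = -3 + ((-4 - 81) + 205)*(-148) = -3 + (-85 + 205)*(-148) = -3 + 120*(-148) = -3 - 17760 = -17763)
V + k(X) = -17763 + (-5345 + 22*(-14616))/(-243 - 14616) = -17763 + (-5345 - 321552)/(-14859) = -17763 - 1/14859*(-326897) = -17763 + 326897/14859 = -263613520/14859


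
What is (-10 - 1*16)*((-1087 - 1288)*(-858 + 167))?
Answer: -42669250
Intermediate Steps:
(-10 - 1*16)*((-1087 - 1288)*(-858 + 167)) = (-10 - 16)*(-2375*(-691)) = -26*1641125 = -42669250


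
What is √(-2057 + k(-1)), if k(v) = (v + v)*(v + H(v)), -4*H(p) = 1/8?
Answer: 7*I*√671/4 ≈ 45.331*I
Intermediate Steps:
H(p) = -1/32 (H(p) = -¼/8 = -¼*⅛ = -1/32)
k(v) = 2*v*(-1/32 + v) (k(v) = (v + v)*(v - 1/32) = (2*v)*(-1/32 + v) = 2*v*(-1/32 + v))
√(-2057 + k(-1)) = √(-2057 + (1/16)*(-1)*(-1 + 32*(-1))) = √(-2057 + (1/16)*(-1)*(-1 - 32)) = √(-2057 + (1/16)*(-1)*(-33)) = √(-2057 + 33/16) = √(-32879/16) = 7*I*√671/4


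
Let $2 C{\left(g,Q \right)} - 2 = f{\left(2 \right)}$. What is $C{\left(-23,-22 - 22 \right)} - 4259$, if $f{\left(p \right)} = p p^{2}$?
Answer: $-4254$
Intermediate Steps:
$f{\left(p \right)} = p^{3}$
$C{\left(g,Q \right)} = 5$ ($C{\left(g,Q \right)} = 1 + \frac{2^{3}}{2} = 1 + \frac{1}{2} \cdot 8 = 1 + 4 = 5$)
$C{\left(-23,-22 - 22 \right)} - 4259 = 5 - 4259 = -4254$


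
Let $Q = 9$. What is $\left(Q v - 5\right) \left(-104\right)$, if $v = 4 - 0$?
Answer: $-3224$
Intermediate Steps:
$v = 4$ ($v = 4 + 0 = 4$)
$\left(Q v - 5\right) \left(-104\right) = \left(9 \cdot 4 - 5\right) \left(-104\right) = \left(36 - 5\right) \left(-104\right) = 31 \left(-104\right) = -3224$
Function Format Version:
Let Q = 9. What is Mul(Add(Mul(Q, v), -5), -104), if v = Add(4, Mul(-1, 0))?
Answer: -3224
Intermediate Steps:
v = 4 (v = Add(4, 0) = 4)
Mul(Add(Mul(Q, v), -5), -104) = Mul(Add(Mul(9, 4), -5), -104) = Mul(Add(36, -5), -104) = Mul(31, -104) = -3224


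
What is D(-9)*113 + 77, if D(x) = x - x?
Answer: 77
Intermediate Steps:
D(x) = 0
D(-9)*113 + 77 = 0*113 + 77 = 0 + 77 = 77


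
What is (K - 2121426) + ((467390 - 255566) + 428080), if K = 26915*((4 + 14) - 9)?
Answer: -1239287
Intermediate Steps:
K = 242235 (K = 26915*(18 - 9) = 26915*9 = 242235)
(K - 2121426) + ((467390 - 255566) + 428080) = (242235 - 2121426) + ((467390 - 255566) + 428080) = -1879191 + (211824 + 428080) = -1879191 + 639904 = -1239287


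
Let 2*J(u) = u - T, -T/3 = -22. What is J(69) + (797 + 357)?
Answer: 2311/2 ≈ 1155.5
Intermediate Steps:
T = 66 (T = -3*(-22) = 66)
J(u) = -33 + u/2 (J(u) = (u - 1*66)/2 = (u - 66)/2 = (-66 + u)/2 = -33 + u/2)
J(69) + (797 + 357) = (-33 + (½)*69) + (797 + 357) = (-33 + 69/2) + 1154 = 3/2 + 1154 = 2311/2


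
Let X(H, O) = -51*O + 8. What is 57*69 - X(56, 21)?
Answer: 4996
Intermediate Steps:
X(H, O) = 8 - 51*O
57*69 - X(56, 21) = 57*69 - (8 - 51*21) = 3933 - (8 - 1071) = 3933 - 1*(-1063) = 3933 + 1063 = 4996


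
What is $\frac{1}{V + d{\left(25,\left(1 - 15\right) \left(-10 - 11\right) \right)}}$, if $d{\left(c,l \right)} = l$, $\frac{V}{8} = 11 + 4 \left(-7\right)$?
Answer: $\frac{1}{158} \approx 0.0063291$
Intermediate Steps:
$V = -136$ ($V = 8 \left(11 + 4 \left(-7\right)\right) = 8 \left(11 - 28\right) = 8 \left(-17\right) = -136$)
$\frac{1}{V + d{\left(25,\left(1 - 15\right) \left(-10 - 11\right) \right)}} = \frac{1}{-136 + \left(1 - 15\right) \left(-10 - 11\right)} = \frac{1}{-136 - -294} = \frac{1}{-136 + 294} = \frac{1}{158}$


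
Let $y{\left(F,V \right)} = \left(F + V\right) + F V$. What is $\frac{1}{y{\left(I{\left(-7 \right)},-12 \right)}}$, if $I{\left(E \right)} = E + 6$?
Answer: $-1$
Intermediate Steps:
$I{\left(E \right)} = 6 + E$
$y{\left(F,V \right)} = F + V + F V$
$\frac{1}{y{\left(I{\left(-7 \right)},-12 \right)}} = \frac{1}{\left(6 - 7\right) - 12 + \left(6 - 7\right) \left(-12\right)} = \frac{1}{-1 - 12 - -12} = \frac{1}{-1 - 12 + 12} = \frac{1}{-1} = -1$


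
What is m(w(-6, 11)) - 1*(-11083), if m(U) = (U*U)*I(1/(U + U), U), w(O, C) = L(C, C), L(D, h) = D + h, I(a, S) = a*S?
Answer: 11325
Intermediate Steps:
I(a, S) = S*a
w(O, C) = 2*C (w(O, C) = C + C = 2*C)
m(U) = U**2/2 (m(U) = (U*U)*(U/(U + U)) = U**2*(U/((2*U))) = U**2*(U*(1/(2*U))) = U**2*(1/2) = U**2/2)
m(w(-6, 11)) - 1*(-11083) = (2*11)**2/2 - 1*(-11083) = (1/2)*22**2 + 11083 = (1/2)*484 + 11083 = 242 + 11083 = 11325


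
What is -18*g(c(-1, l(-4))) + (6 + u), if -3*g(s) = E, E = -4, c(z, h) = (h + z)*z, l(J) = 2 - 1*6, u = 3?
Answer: -15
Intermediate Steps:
l(J) = -4 (l(J) = 2 - 6 = -4)
c(z, h) = z*(h + z)
g(s) = 4/3 (g(s) = -⅓*(-4) = 4/3)
-18*g(c(-1, l(-4))) + (6 + u) = -18*4/3 + (6 + 3) = -24 + 9 = -15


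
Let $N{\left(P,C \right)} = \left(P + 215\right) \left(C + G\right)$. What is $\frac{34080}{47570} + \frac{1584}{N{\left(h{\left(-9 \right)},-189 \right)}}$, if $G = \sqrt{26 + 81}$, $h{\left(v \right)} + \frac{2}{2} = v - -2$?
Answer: $\frac{18544584}{27440587} - \frac{88 \sqrt{107}}{409561} \approx 0.67359$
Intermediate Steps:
$h{\left(v \right)} = 1 + v$ ($h{\left(v \right)} = -1 + \left(v - -2\right) = -1 + \left(v + 2\right) = -1 + \left(2 + v\right) = 1 + v$)
$G = \sqrt{107} \approx 10.344$
$N{\left(P,C \right)} = \left(215 + P\right) \left(C + \sqrt{107}\right)$ ($N{\left(P,C \right)} = \left(P + 215\right) \left(C + \sqrt{107}\right) = \left(215 + P\right) \left(C + \sqrt{107}\right)$)
$\frac{34080}{47570} + \frac{1584}{N{\left(h{\left(-9 \right)},-189 \right)}} = \frac{34080}{47570} + \frac{1584}{215 \left(-189\right) + 215 \sqrt{107} - 189 \left(1 - 9\right) + \left(1 - 9\right) \sqrt{107}} = 34080 \cdot \frac{1}{47570} + \frac{1584}{-40635 + 215 \sqrt{107} - -1512 - 8 \sqrt{107}} = \frac{48}{67} + \frac{1584}{-40635 + 215 \sqrt{107} + 1512 - 8 \sqrt{107}} = \frac{48}{67} + \frac{1584}{-39123 + 207 \sqrt{107}}$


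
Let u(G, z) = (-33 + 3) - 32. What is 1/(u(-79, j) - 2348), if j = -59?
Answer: -1/2410 ≈ -0.00041494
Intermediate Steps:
u(G, z) = -62 (u(G, z) = -30 - 32 = -62)
1/(u(-79, j) - 2348) = 1/(-62 - 2348) = 1/(-2410) = -1/2410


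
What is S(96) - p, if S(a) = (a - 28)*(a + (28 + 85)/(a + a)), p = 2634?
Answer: 188833/48 ≈ 3934.0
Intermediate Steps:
S(a) = (-28 + a)*(a + 113/(2*a)) (S(a) = (-28 + a)*(a + 113/((2*a))) = (-28 + a)*(a + 113*(1/(2*a))) = (-28 + a)*(a + 113/(2*a)))
S(96) - p = (113/2 + 96² - 1582/96 - 28*96) - 1*2634 = (113/2 + 9216 - 1582*1/96 - 2688) - 2634 = (113/2 + 9216 - 791/48 - 2688) - 2634 = 315265/48 - 2634 = 188833/48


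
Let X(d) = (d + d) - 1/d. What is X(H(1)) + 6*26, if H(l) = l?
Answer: 157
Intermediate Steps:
X(d) = -1/d + 2*d (X(d) = 2*d - 1/d = -1/d + 2*d)
X(H(1)) + 6*26 = (-1/1 + 2*1) + 6*26 = (-1*1 + 2) + 156 = (-1 + 2) + 156 = 1 + 156 = 157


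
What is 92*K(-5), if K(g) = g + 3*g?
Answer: -1840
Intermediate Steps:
K(g) = 4*g
92*K(-5) = 92*(4*(-5)) = 92*(-20) = -1840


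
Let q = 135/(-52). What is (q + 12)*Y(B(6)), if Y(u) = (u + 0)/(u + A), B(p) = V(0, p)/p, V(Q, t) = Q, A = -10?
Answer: 0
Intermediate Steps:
q = -135/52 (q = 135*(-1/52) = -135/52 ≈ -2.5962)
B(p) = 0 (B(p) = 0/p = 0)
Y(u) = u/(-10 + u) (Y(u) = (u + 0)/(u - 10) = u/(-10 + u))
(q + 12)*Y(B(6)) = (-135/52 + 12)*(0/(-10 + 0)) = 489*(0/(-10))/52 = 489*(0*(-⅒))/52 = (489/52)*0 = 0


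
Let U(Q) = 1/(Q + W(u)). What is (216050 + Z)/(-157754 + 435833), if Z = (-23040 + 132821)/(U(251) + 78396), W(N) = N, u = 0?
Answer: 1417109725627/1823956960121 ≈ 0.77694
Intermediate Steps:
U(Q) = 1/Q (U(Q) = 1/(Q + 0) = 1/Q)
Z = 27555031/19677397 (Z = (-23040 + 132821)/(1/251 + 78396) = 109781/(1/251 + 78396) = 109781/(19677397/251) = 109781*(251/19677397) = 27555031/19677397 ≈ 1.4003)
(216050 + Z)/(-157754 + 435833) = (216050 + 27555031/19677397)/(-157754 + 435833) = (4251329176881/19677397)/278079 = (4251329176881/19677397)*(1/278079) = 1417109725627/1823956960121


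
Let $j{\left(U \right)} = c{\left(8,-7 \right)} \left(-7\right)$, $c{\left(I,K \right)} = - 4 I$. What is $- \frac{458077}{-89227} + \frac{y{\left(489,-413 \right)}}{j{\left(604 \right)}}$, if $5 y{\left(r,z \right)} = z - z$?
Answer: $\frac{458077}{89227} \approx 5.1338$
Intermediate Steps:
$j{\left(U \right)} = 224$ ($j{\left(U \right)} = \left(-4\right) 8 \left(-7\right) = \left(-32\right) \left(-7\right) = 224$)
$y{\left(r,z \right)} = 0$ ($y{\left(r,z \right)} = \frac{z - z}{5} = \frac{1}{5} \cdot 0 = 0$)
$- \frac{458077}{-89227} + \frac{y{\left(489,-413 \right)}}{j{\left(604 \right)}} = - \frac{458077}{-89227} + \frac{0}{224} = \left(-458077\right) \left(- \frac{1}{89227}\right) + 0 \cdot \frac{1}{224} = \frac{458077}{89227} + 0 = \frac{458077}{89227}$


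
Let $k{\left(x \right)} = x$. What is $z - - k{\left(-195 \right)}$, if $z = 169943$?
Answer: $169748$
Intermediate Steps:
$z - - k{\left(-195 \right)} = 169943 - \left(-1\right) \left(-195\right) = 169943 - 195 = 169748$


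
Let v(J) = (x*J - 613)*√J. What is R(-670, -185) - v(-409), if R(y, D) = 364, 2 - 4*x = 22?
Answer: 364 - 1432*I*√409 ≈ 364.0 - 28960.0*I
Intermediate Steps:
x = -5 (x = ½ - ¼*22 = ½ - 11/2 = -5)
v(J) = √J*(-613 - 5*J) (v(J) = (-5*J - 613)*√J = (-613 - 5*J)*√J = √J*(-613 - 5*J))
R(-670, -185) - v(-409) = 364 - √(-409)*(-613 - 5*(-409)) = 364 - I*√409*(-613 + 2045) = 364 - I*√409*1432 = 364 - 1432*I*√409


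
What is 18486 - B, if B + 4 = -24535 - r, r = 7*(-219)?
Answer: 41492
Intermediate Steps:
r = -1533
B = -23006 (B = -4 + (-24535 - 1*(-1533)) = -4 + (-24535 + 1533) = -4 - 23002 = -23006)
18486 - B = 18486 - 1*(-23006) = 18486 + 23006 = 41492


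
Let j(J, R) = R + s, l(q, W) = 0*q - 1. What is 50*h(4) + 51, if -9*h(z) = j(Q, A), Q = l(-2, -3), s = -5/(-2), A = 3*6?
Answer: -566/9 ≈ -62.889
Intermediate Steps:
A = 18
s = 5/2 (s = -1/2*(-5) = 5/2 ≈ 2.5000)
l(q, W) = -1 (l(q, W) = 0 - 1 = -1)
Q = -1
j(J, R) = 5/2 + R (j(J, R) = R + 5/2 = 5/2 + R)
h(z) = -41/18 (h(z) = -(5/2 + 18)/9 = -1/9*41/2 = -41/18)
50*h(4) + 51 = 50*(-41/18) + 51 = -1025/9 + 51 = -566/9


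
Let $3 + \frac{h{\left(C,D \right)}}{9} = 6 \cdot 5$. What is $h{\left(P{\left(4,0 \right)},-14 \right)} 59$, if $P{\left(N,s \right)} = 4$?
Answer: $14337$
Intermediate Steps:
$h{\left(C,D \right)} = 243$ ($h{\left(C,D \right)} = -27 + 9 \cdot 6 \cdot 5 = -27 + 9 \cdot 30 = -27 + 270 = 243$)
$h{\left(P{\left(4,0 \right)},-14 \right)} 59 = 243 \cdot 59 = 14337$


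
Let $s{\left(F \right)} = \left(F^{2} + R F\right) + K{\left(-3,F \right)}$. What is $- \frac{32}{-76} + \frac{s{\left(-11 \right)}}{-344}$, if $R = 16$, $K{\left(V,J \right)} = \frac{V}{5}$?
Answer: $\frac{9521}{16340} \approx 0.58268$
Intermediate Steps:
$K{\left(V,J \right)} = \frac{V}{5}$ ($K{\left(V,J \right)} = V \frac{1}{5} = \frac{V}{5}$)
$s{\left(F \right)} = - \frac{3}{5} + F^{2} + 16 F$ ($s{\left(F \right)} = \left(F^{2} + 16 F\right) + \frac{1}{5} \left(-3\right) = \left(F^{2} + 16 F\right) - \frac{3}{5} = - \frac{3}{5} + F^{2} + 16 F$)
$- \frac{32}{-76} + \frac{s{\left(-11 \right)}}{-344} = - \frac{32}{-76} + \frac{- \frac{3}{5} + \left(-11\right)^{2} + 16 \left(-11\right)}{-344} = \left(-32\right) \left(- \frac{1}{76}\right) + \left(- \frac{3}{5} + 121 - 176\right) \left(- \frac{1}{344}\right) = \frac{8}{19} - - \frac{139}{860} = \frac{8}{19} + \frac{139}{860} = \frac{9521}{16340}$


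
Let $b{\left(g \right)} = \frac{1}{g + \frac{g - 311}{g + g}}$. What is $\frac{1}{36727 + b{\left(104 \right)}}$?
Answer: $\frac{21425}{786876183} \approx 2.7228 \cdot 10^{-5}$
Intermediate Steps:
$b{\left(g \right)} = \frac{1}{g + \frac{-311 + g}{2 g}}$
$\frac{1}{36727 + b{\left(104 \right)}} = \frac{1}{36727 + 2 \cdot 104 \frac{1}{-311 + 104 + 2 \cdot 104^{2}}} = \frac{1}{36727 + 2 \cdot 104 \frac{1}{-311 + 104 + 2 \cdot 10816}} = \frac{1}{36727 + 2 \cdot 104 \frac{1}{-311 + 104 + 21632}} = \frac{1}{36727 + 2 \cdot 104 \cdot \frac{1}{21425}} = \frac{1}{36727 + \frac{208}{21425}} = \frac{1}{\frac{786876183}{21425}} = \frac{21425}{786876183}$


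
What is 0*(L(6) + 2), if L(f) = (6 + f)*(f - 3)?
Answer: 0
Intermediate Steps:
L(f) = (-3 + f)*(6 + f) (L(f) = (6 + f)*(-3 + f) = (-3 + f)*(6 + f))
0*(L(6) + 2) = 0*((-18 + 6² + 3*6) + 2) = 0*((-18 + 36 + 18) + 2) = 0*(36 + 2) = 0*38 = 0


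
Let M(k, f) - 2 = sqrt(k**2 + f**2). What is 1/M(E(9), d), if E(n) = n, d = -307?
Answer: -1/47163 + sqrt(94330)/94326 ≈ 0.0032349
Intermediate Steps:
M(k, f) = 2 + sqrt(f**2 + k**2) (M(k, f) = 2 + sqrt(k**2 + f**2) = 2 + sqrt(f**2 + k**2))
1/M(E(9), d) = 1/(2 + sqrt((-307)**2 + 9**2)) = 1/(2 + sqrt(94249 + 81)) = 1/(2 + sqrt(94330))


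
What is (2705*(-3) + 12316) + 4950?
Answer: 9151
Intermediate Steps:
(2705*(-3) + 12316) + 4950 = (-8115 + 12316) + 4950 = 4201 + 4950 = 9151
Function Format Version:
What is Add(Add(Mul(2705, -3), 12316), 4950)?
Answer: 9151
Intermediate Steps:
Add(Add(Mul(2705, -3), 12316), 4950) = Add(Add(-8115, 12316), 4950) = Add(4201, 4950) = 9151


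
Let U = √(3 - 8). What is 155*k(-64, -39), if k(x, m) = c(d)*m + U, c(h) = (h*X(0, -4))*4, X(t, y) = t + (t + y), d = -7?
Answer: -677040 + 155*I*√5 ≈ -6.7704e+5 + 346.59*I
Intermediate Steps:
X(t, y) = y + 2*t
c(h) = -16*h (c(h) = (h*(-4 + 2*0))*4 = (h*(-4 + 0))*4 = (h*(-4))*4 = -4*h*4 = -16*h)
U = I*√5 (U = √(-5) = I*√5 ≈ 2.2361*I)
k(x, m) = 112*m + I*√5 (k(x, m) = (-16*(-7))*m + I*√5 = 112*m + I*√5)
155*k(-64, -39) = 155*(112*(-39) + I*√5) = 155*(-4368 + I*√5) = -677040 + 155*I*√5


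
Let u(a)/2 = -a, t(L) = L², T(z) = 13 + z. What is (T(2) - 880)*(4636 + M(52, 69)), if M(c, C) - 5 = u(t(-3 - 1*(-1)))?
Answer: -4007545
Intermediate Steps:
u(a) = -2*a (u(a) = 2*(-a) = -2*a)
M(c, C) = -3 (M(c, C) = 5 - 2*(-3 - 1*(-1))² = 5 - 2*(-3 + 1)² = 5 - 2*(-2)² = 5 - 2*4 = 5 - 8 = -3)
(T(2) - 880)*(4636 + M(52, 69)) = ((13 + 2) - 880)*(4636 - 3) = (15 - 880)*4633 = -865*4633 = -4007545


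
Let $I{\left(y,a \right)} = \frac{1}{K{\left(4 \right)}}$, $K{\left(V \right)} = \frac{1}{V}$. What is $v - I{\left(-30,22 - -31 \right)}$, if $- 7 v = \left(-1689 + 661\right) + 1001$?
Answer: $- \frac{1}{7} \approx -0.14286$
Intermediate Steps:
$v = \frac{27}{7}$ ($v = - \frac{\left(-1689 + 661\right) + 1001}{7} = - \frac{-1028 + 1001}{7} = \left(- \frac{1}{7}\right) \left(-27\right) = \frac{27}{7} \approx 3.8571$)
$I{\left(y,a \right)} = 4$ ($I{\left(y,a \right)} = \frac{1}{\frac{1}{4}} = 4$)
$v - I{\left(-30,22 - -31 \right)} = \frac{27}{7} - 4 = - \frac{1}{7}$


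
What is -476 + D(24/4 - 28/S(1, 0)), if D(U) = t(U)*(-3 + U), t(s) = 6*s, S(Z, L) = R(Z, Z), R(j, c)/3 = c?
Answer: -1048/3 ≈ -349.33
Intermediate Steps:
R(j, c) = 3*c
S(Z, L) = 3*Z
D(U) = 6*U*(-3 + U) (D(U) = (6*U)*(-3 + U) = 6*U*(-3 + U))
-476 + D(24/4 - 28/S(1, 0)) = -476 + 6*(24/4 - 28/(3*1))*(-3 + (24/4 - 28/(3*1))) = -476 + 6*(24*(1/4) - 28/3)*(-3 + (24*(1/4) - 28/3)) = -476 + 6*(6 - 28*1/3)*(-3 + (6 - 28*1/3)) = -476 + 6*(6 - 28/3)*(-3 + (6 - 28/3)) = -476 + 6*(-10/3)*(-3 - 10/3) = -476 + 6*(-10/3)*(-19/3) = -476 + 380/3 = -1048/3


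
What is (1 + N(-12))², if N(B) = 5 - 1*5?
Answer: 1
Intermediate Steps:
N(B) = 0 (N(B) = 5 - 5 = 0)
(1 + N(-12))² = (1 + 0)² = 1² = 1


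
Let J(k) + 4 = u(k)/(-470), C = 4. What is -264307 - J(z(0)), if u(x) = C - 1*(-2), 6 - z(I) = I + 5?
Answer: -62111202/235 ≈ -2.6430e+5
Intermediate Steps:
z(I) = 1 - I (z(I) = 6 - (I + 5) = 6 - (5 + I) = 6 + (-5 - I) = 1 - I)
u(x) = 6 (u(x) = 4 - 1*(-2) = 4 + 2 = 6)
J(k) = -943/235 (J(k) = -4 + 6/(-470) = -4 + 6*(-1/470) = -4 - 3/235 = -943/235)
-264307 - J(z(0)) = -264307 - 1*(-943/235) = -264307 + 943/235 = -62111202/235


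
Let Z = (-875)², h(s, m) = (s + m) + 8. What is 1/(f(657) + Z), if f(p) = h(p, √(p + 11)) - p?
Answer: 765633/586193890021 - 2*√167/586193890021 ≈ 1.3061e-6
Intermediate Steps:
h(s, m) = 8 + m + s (h(s, m) = (m + s) + 8 = 8 + m + s)
f(p) = 8 + √(11 + p) (f(p) = (8 + √(p + 11) + p) - p = (8 + √(11 + p) + p) - p = (8 + p + √(11 + p)) - p = 8 + √(11 + p))
Z = 765625
1/(f(657) + Z) = 1/((8 + √(11 + 657)) + 765625) = 1/((8 + √668) + 765625) = 1/((8 + 2*√167) + 765625) = 1/(765633 + 2*√167)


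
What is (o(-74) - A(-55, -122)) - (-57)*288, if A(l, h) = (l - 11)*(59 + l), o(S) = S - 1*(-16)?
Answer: 16622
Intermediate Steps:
o(S) = 16 + S (o(S) = S + 16 = 16 + S)
A(l, h) = (-11 + l)*(59 + l)
(o(-74) - A(-55, -122)) - (-57)*288 = ((16 - 74) - (-649 + (-55)² + 48*(-55))) - (-57)*288 = (-58 - (-649 + 3025 - 2640)) - 1*(-16416) = (-58 - 1*(-264)) + 16416 = (-58 + 264) + 16416 = 206 + 16416 = 16622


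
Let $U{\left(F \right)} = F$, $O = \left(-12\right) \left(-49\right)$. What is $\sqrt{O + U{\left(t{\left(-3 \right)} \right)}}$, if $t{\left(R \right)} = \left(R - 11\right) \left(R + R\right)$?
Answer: $4 \sqrt{42} \approx 25.923$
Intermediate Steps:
$O = 588$
$t{\left(R \right)} = 2 R \left(-11 + R\right)$ ($t{\left(R \right)} = \left(-11 + R\right) 2 R = 2 R \left(-11 + R\right)$)
$\sqrt{O + U{\left(t{\left(-3 \right)} \right)}} = \sqrt{588 + 2 \left(-3\right) \left(-11 - 3\right)} = \sqrt{588 + 2 \left(-3\right) \left(-14\right)} = \sqrt{588 + 84} = \sqrt{672} = 4 \sqrt{42}$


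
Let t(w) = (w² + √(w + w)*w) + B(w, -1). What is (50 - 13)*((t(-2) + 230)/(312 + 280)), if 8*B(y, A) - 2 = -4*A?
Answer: 939/64 - I/4 ≈ 14.672 - 0.25*I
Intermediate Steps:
B(y, A) = ¼ - A/2 (B(y, A) = ¼ + (-4*A)/8 = ¼ - A/2)
t(w) = ¾ + w² + √2*w^(3/2) (t(w) = (w² + √(w + w)*w) + (¼ - ½*(-1)) = (w² + √(2*w)*w) + (¼ + ½) = (w² + (√2*√w)*w) + ¾ = (w² + √2*w^(3/2)) + ¾ = ¾ + w² + √2*w^(3/2))
(50 - 13)*((t(-2) + 230)/(312 + 280)) = (50 - 13)*(((¾ + (-2)² + √2*(-2)^(3/2)) + 230)/(312 + 280)) = 37*(((¾ + 4 + √2*(-2*I*√2)) + 230)/592) = 37*(((¾ + 4 - 4*I) + 230)*(1/592)) = 37*(((19/4 - 4*I) + 230)*(1/592)) = 37*((939/4 - 4*I)*(1/592)) = 37*(939/2368 - I/148) = 939/64 - I/4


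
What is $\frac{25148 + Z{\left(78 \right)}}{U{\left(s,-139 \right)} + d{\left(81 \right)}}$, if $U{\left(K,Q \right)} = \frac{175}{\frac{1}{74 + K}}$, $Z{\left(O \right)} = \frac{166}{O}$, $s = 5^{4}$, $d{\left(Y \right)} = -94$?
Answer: $\frac{980855}{4767009} \approx 0.20576$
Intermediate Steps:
$s = 625$
$U{\left(K,Q \right)} = 12950 + 175 K$ ($U{\left(K,Q \right)} = 175 \left(74 + K\right) = 12950 + 175 K$)
$\frac{25148 + Z{\left(78 \right)}}{U{\left(s,-139 \right)} + d{\left(81 \right)}} = \frac{25148 + \frac{166}{78}}{\left(12950 + 175 \cdot 625\right) - 94} = \frac{25148 + 166 \cdot \frac{1}{78}}{\left(12950 + 109375\right) - 94} = \frac{25148 + \frac{83}{39}}{122325 - 94} = \frac{980855}{39 \cdot 122231} = \frac{980855}{39} \cdot \frac{1}{122231} = \frac{980855}{4767009}$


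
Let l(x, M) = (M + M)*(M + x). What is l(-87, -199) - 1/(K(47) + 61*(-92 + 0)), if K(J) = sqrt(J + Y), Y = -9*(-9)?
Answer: 896236597515/7873604 + sqrt(2)/3936802 ≈ 1.1383e+5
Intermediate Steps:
l(x, M) = 2*M*(M + x) (l(x, M) = (2*M)*(M + x) = 2*M*(M + x))
Y = 81
K(J) = sqrt(81 + J) (K(J) = sqrt(J + 81) = sqrt(81 + J))
l(-87, -199) - 1/(K(47) + 61*(-92 + 0)) = 2*(-199)*(-199 - 87) - 1/(sqrt(81 + 47) + 61*(-92 + 0)) = 2*(-199)*(-286) - 1/(sqrt(128) + 61*(-92)) = 113828 - 1/(8*sqrt(2) - 5612) = 113828 - 1/(-5612 + 8*sqrt(2))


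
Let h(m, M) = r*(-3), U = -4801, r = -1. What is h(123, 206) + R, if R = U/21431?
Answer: 59492/21431 ≈ 2.7760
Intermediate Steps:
R = -4801/21431 ≈ -0.22402
h(m, M) = 3 (h(m, M) = -1*(-3) = 3)
h(123, 206) + R = 3 - 4801/21431 = 59492/21431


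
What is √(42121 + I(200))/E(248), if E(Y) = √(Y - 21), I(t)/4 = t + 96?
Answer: √9830235/227 ≈ 13.812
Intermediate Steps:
I(t) = 384 + 4*t (I(t) = 4*(t + 96) = 4*(96 + t) = 384 + 4*t)
E(Y) = √(-21 + Y)
√(42121 + I(200))/E(248) = √(42121 + (384 + 4*200))/(√(-21 + 248)) = √(42121 + (384 + 800))/(√227) = √(42121 + 1184)*(√227/227) = √43305*(√227/227) = √9830235/227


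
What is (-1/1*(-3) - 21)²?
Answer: 324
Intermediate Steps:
(-1/1*(-3) - 21)² = (-1*1*(-3) - 21)² = (-1*(-3) - 21)² = (3 - 21)² = (-18)² = 324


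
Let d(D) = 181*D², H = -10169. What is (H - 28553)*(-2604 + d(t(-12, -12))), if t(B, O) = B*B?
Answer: -145231197864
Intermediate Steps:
t(B, O) = B²
(H - 28553)*(-2604 + d(t(-12, -12))) = (-10169 - 28553)*(-2604 + 181*((-12)²)²) = -38722*(-2604 + 181*144²) = -38722*(-2604 + 181*20736) = -38722*(-2604 + 3753216) = -38722*3750612 = -145231197864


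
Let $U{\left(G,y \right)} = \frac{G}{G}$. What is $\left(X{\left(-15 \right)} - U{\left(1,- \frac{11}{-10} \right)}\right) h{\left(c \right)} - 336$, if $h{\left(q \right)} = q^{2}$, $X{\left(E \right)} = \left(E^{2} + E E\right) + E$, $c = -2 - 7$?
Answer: $34818$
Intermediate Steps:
$c = -9$
$X{\left(E \right)} = E + 2 E^{2}$ ($X{\left(E \right)} = \left(E^{2} + E^{2}\right) + E = 2 E^{2} + E = E + 2 E^{2}$)
$U{\left(G,y \right)} = 1$
$\left(X{\left(-15 \right)} - U{\left(1,- \frac{11}{-10} \right)}\right) h{\left(c \right)} - 336 = \left(- 15 \left(1 + 2 \left(-15\right)\right) - 1\right) \left(-9\right)^{2} - 336 = \left(- 15 \left(1 - 30\right) - 1\right) 81 - 336 = \left(\left(-15\right) \left(-29\right) - 1\right) 81 - 336 = \left(435 - 1\right) 81 - 336 = 434 \cdot 81 - 336 = 35154 - 336 = 34818$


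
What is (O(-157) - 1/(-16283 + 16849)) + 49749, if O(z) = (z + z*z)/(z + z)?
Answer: 28113785/566 ≈ 49671.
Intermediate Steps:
O(z) = (z + z²)/(2*z) (O(z) = (z + z²)/((2*z)) = (z + z²)*(1/(2*z)) = (z + z²)/(2*z))
(O(-157) - 1/(-16283 + 16849)) + 49749 = ((½ + (½)*(-157)) - 1/(-16283 + 16849)) + 49749 = ((½ - 157/2) - 1/566) + 49749 = (-78 - 1*1/566) + 49749 = (-78 - 1/566) + 49749 = -44149/566 + 49749 = 28113785/566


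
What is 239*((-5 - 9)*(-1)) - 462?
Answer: 2884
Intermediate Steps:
239*((-5 - 9)*(-1)) - 462 = 239*(-14*(-1)) - 462 = 239*14 - 462 = 3346 - 462 = 2884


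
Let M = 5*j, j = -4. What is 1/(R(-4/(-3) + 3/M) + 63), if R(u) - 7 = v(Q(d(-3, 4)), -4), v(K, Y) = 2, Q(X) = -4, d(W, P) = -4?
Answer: 1/72 ≈ 0.013889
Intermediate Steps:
M = -20 (M = 5*(-4) = -20)
R(u) = 9 (R(u) = 7 + 2 = 9)
1/(R(-4/(-3) + 3/M) + 63) = 1/(9 + 63) = 1/72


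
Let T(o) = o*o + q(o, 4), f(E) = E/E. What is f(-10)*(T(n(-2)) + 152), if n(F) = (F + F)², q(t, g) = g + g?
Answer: 416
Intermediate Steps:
f(E) = 1
q(t, g) = 2*g
n(F) = 4*F² (n(F) = (2*F)² = 4*F²)
T(o) = 8 + o² (T(o) = o*o + 2*4 = o² + 8 = 8 + o²)
f(-10)*(T(n(-2)) + 152) = 1*((8 + (4*(-2)²)²) + 152) = 1*((8 + (4*4)²) + 152) = 1*((8 + 16²) + 152) = 1*((8 + 256) + 152) = 1*(264 + 152) = 1*416 = 416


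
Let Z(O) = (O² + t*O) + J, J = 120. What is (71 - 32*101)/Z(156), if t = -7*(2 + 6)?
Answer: -3161/15720 ≈ -0.20108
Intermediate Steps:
t = -56 (t = -7*8 = -56)
Z(O) = 120 + O² - 56*O (Z(O) = (O² - 56*O) + 120 = 120 + O² - 56*O)
(71 - 32*101)/Z(156) = (71 - 32*101)/(120 + 156² - 56*156) = (71 - 3232)/(120 + 24336 - 8736) = -3161/15720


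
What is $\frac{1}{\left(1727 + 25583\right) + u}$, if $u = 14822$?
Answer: $\frac{1}{42132} \approx 2.3735 \cdot 10^{-5}$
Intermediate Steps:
$\frac{1}{\left(1727 + 25583\right) + u} = \frac{1}{\left(1727 + 25583\right) + 14822} = \frac{1}{27310 + 14822} = \frac{1}{42132}$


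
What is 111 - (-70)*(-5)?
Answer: -239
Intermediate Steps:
111 - (-70)*(-5) = 111 - 7*50 = 111 - 350 = -239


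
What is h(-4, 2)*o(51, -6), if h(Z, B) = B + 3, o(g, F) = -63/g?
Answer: -105/17 ≈ -6.1765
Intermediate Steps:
h(Z, B) = 3 + B
h(-4, 2)*o(51, -6) = (3 + 2)*(-63/51) = 5*(-63*1/51) = 5*(-21/17) = -105/17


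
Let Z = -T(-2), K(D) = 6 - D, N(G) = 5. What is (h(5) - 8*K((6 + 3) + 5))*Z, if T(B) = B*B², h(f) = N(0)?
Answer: 552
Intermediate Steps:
h(f) = 5
T(B) = B³
Z = 8 (Z = -1*(-2)³ = -1*(-8) = 8)
(h(5) - 8*K((6 + 3) + 5))*Z = (5 - 8*(6 - ((6 + 3) + 5)))*8 = (5 - 8*(6 - (9 + 5)))*8 = (5 - 8*(6 - 1*14))*8 = (5 - 8*(6 - 14))*8 = (5 - 8*(-8))*8 = (5 + 64)*8 = 69*8 = 552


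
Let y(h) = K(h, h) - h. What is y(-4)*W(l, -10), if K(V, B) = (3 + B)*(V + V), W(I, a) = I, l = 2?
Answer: 24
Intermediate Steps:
K(V, B) = 2*V*(3 + B) (K(V, B) = (3 + B)*(2*V) = 2*V*(3 + B))
y(h) = -h + 2*h*(3 + h) (y(h) = 2*h*(3 + h) - h = -h + 2*h*(3 + h))
y(-4)*W(l, -10) = -4*(5 + 2*(-4))*2 = -4*(5 - 8)*2 = -4*(-3)*2 = 12*2 = 24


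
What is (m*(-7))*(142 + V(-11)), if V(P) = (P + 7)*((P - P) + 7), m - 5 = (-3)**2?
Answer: -11172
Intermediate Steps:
m = 14 (m = 5 + (-3)**2 = 5 + 9 = 14)
V(P) = 49 + 7*P (V(P) = (7 + P)*(0 + 7) = (7 + P)*7 = 49 + 7*P)
(m*(-7))*(142 + V(-11)) = (14*(-7))*(142 + (49 + 7*(-11))) = -98*(142 + (49 - 77)) = -98*(142 - 28) = -98*114 = -11172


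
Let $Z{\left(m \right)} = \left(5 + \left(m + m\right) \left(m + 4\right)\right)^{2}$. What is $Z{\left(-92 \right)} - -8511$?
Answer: $262351320$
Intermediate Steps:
$Z{\left(m \right)} = \left(5 + 2 m \left(4 + m\right)\right)^{2}$
$Z{\left(-92 \right)} - -8511 = \left(5 + 2 \left(-92\right)^{2} + 8 \left(-92\right)\right)^{2} - -8511 = \left(5 + 2 \cdot 8464 - 736\right)^{2} + 8511 = \left(5 + 16928 - 736\right)^{2} + 8511 = 16197^{2} + 8511 = 262342809 + 8511 = 262351320$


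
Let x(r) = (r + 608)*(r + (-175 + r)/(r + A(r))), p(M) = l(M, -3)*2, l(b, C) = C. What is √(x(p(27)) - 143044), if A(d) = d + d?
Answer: I*√1265423/3 ≈ 374.97*I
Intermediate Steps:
A(d) = 2*d
p(M) = -6 (p(M) = -3*2 = -6)
x(r) = (608 + r)*(r + (-175 + r)/(3*r)) (x(r) = (r + 608)*(r + (-175 + r)/(r + 2*r)) = (608 + r)*(r + (-175 + r)/((3*r))) = (608 + r)*(r + (-175 + r)*(1/(3*r))) = (608 + r)*(r + (-175 + r)/(3*r)))
√(x(p(27)) - 143044) = √((433/3 + (-6)² - 106400/3/(-6) + (1825/3)*(-6)) - 143044) = √((433/3 + 36 - 106400/3*(-⅙) - 3650) - 143044) = √((433/3 + 36 + 53200/9 - 3650) - 143044) = √(21973/9 - 143044) = √(-1265423/9) = I*√1265423/3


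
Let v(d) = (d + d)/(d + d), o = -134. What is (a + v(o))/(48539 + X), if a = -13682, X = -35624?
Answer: -13681/12915 ≈ -1.0593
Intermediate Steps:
v(d) = 1 (v(d) = (2*d)/((2*d)) = (2*d)*(1/(2*d)) = 1)
(a + v(o))/(48539 + X) = (-13682 + 1)/(48539 - 35624) = -13681/12915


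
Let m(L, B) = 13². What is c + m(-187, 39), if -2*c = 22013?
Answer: -21675/2 ≈ -10838.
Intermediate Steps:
c = -22013/2 (c = -½*22013 = -22013/2 ≈ -11007.)
m(L, B) = 169
c + m(-187, 39) = -22013/2 + 169 = -21675/2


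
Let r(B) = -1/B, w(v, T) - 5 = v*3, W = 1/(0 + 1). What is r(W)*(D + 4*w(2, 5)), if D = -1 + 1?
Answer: -44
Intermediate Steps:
W = 1 (W = 1/1 = 1)
w(v, T) = 5 + 3*v (w(v, T) = 5 + v*3 = 5 + 3*v)
D = 0
r(W)*(D + 4*w(2, 5)) = (-1/1)*(0 + 4*(5 + 3*2)) = (-1*1)*(0 + 4*(5 + 6)) = -(0 + 4*11) = -(0 + 44) = -1*44 = -44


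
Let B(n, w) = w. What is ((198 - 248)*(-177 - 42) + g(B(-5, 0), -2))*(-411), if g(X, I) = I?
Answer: -4499628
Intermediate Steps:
((198 - 248)*(-177 - 42) + g(B(-5, 0), -2))*(-411) = ((198 - 248)*(-177 - 42) - 2)*(-411) = (-50*(-219) - 2)*(-411) = (10950 - 2)*(-411) = 10948*(-411) = -4499628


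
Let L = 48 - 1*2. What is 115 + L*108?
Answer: 5083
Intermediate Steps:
L = 46 (L = 48 - 2 = 46)
115 + L*108 = 115 + 46*108 = 115 + 4968 = 5083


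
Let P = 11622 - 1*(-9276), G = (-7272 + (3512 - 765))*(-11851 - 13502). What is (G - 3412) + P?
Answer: 114739811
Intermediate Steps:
G = 114722325 (G = (-7272 + 2747)*(-25353) = -4525*(-25353) = 114722325)
P = 20898 (P = 11622 + 9276 = 20898)
(G - 3412) + P = (114722325 - 3412) + 20898 = 114718913 + 20898 = 114739811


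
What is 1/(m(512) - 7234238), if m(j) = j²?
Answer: -1/6972094 ≈ -1.4343e-7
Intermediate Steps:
1/(m(512) - 7234238) = 1/(512² - 7234238) = 1/(262144 - 7234238) = 1/(-6972094) = -1/6972094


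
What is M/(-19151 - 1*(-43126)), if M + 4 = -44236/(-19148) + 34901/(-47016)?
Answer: -547383511/5395947568200 ≈ -0.00010144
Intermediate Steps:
M = -547383511/225065592 (M = -4 + (-44236/(-19148) + 34901/(-47016)) = -4 + (-44236*(-1/19148) + 34901*(-1/47016)) = -4 + (11059/4787 - 34901/47016) = -4 + 352878857/225065592 = -547383511/225065592 ≈ -2.4321)
M/(-19151 - 1*(-43126)) = -547383511/(225065592*(-19151 - 1*(-43126))) = -547383511/(225065592*(-19151 + 43126)) = -547383511/225065592/23975 = -547383511/225065592*1/23975 = -547383511/5395947568200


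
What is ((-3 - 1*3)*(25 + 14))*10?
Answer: -2340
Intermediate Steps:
((-3 - 1*3)*(25 + 14))*10 = ((-3 - 3)*39)*10 = -6*39*10 = -234*10 = -2340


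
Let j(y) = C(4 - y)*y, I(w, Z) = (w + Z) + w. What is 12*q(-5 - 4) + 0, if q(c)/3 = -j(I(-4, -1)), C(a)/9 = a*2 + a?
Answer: 113724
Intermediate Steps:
C(a) = 27*a (C(a) = 9*(a*2 + a) = 9*(2*a + a) = 9*(3*a) = 27*a)
I(w, Z) = Z + 2*w (I(w, Z) = (Z + w) + w = Z + 2*w)
j(y) = y*(108 - 27*y) (j(y) = (27*(4 - y))*y = (108 - 27*y)*y = y*(108 - 27*y))
q(c) = 9477 (q(c) = 3*(-27*(-1 + 2*(-4))*(4 - (-1 + 2*(-4)))) = 3*(-27*(-1 - 8)*(4 - (-1 - 8))) = 3*(-27*(-9)*(4 - 1*(-9))) = 3*(-27*(-9)*(4 + 9)) = 3*(-27*(-9)*13) = 3*(-1*(-3159)) = 3*3159 = 9477)
12*q(-5 - 4) + 0 = 12*9477 + 0 = 113724 + 0 = 113724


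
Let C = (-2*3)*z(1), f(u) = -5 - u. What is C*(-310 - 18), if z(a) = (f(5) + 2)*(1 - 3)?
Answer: 31488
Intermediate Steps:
z(a) = 16 (z(a) = ((-5 - 1*5) + 2)*(1 - 3) = ((-5 - 5) + 2)*(-2) = (-10 + 2)*(-2) = -8*(-2) = 16)
C = -96 (C = -2*3*16 = -6*16 = -96)
C*(-310 - 18) = -96*(-310 - 18) = -96*(-328) = 31488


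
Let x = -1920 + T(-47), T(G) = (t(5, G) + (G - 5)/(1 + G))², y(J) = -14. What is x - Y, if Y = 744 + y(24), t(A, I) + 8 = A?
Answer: -1400001/529 ≈ -2646.5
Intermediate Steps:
t(A, I) = -8 + A
T(G) = (-3 + (-5 + G)/(1 + G))² (T(G) = ((-8 + 5) + (G - 5)/(1 + G))² = (-3 + (-5 + G)/(1 + G))²)
Y = 730 (Y = 744 - 14 = 730)
x = -1013831/529 (x = -1920 + 4*(4 - 47)²/(1 - 47)² = -1920 + 4*(-43)²/(-46)² = -1920 + 4*(1/2116)*1849 = -1920 + 1849/529 = -1013831/529 ≈ -1916.5)
x - Y = -1013831/529 - 1*730 = -1013831/529 - 730 = -1400001/529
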